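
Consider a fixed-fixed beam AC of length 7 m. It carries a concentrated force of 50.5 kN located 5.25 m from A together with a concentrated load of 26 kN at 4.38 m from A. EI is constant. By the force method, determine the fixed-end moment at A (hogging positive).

Release both end moments; the primary structure is a simply-supported span AC with redundants M_A and M_C.
On the primary (simply-supported) span, the end slopes from the loading are:
  at A: point load 50.5 at a = 5.25: Pab(L + b)/(6LEI) = 96.66/EI
  at C: point load 50.5 at a = 5.25: Pab(L + a)/(6LEI) = 135.3/EI
  at A: point load 26 at a = 4.38: Pab(L + b)/(6LEI) = 68.34/EI
  at C: point load 26 at a = 4.38: Pab(L + a)/(6LEI) = 80.84/EI
  θ_A0 = 165/EI,  θ_C0 = 216.2/EI
Flexibility coefficients: a unit moment at one end gives L/(3EI) there and L/(6EI) at the far end, so f₁₁ = f₂₂ = 2.333/EI and f₁₂ = f₂₁ = 1.167/EI.
Compatibility — zero rotation at each built-in end:
  2.333 M_A + 1.167 M_C = 165
  1.167 M_A + 2.333 M_C = 216.2
Solving the pair gives M_A = 32.52 kN·m and M_C = 76.38 kN·m (hogging).

M_A = 32.52 kN·m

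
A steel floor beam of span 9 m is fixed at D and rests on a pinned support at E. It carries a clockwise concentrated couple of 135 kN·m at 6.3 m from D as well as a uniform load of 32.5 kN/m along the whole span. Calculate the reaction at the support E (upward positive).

Release the roller at E. Primary structure: cantilever fixed at D.
Free-end deflection of the primary structure under the applied loading (downward +):
  clockwise couple 135 at a = 6.3: M₀a(2L − a)/(2EI) = 4975/EI
  UDL 32.5: wL⁴/(8EI) = 26654/EI
  δ_0 = 31629/EI
Flexibility coefficient — unit upward force at E: δ_{EE} = L³/(3EI) = 243/EI.
Compatibility at E: δ_0 − R_E·δ_{EE} = 0, so R_E = 31629/243 = 130.2 kN.

R_E = 130.2 kN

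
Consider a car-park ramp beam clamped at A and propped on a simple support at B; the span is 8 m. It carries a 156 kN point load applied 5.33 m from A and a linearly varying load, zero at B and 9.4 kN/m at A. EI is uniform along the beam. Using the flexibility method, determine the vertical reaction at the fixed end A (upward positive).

R_A = 105.3 kN

Release the roller at B. Primary structure: cantilever fixed at A.
Primary-structure tip deflection at B by superposition:
  point load 156 at a = 5.33: Pa²(3L − a)/(6EI) = 13790/EI
  triangular load, peak 9.4 at the fixed end: w₀L⁴/(30EI) = 1283/EI
  δ_0 = 15074/EI
Flexibility coefficient — unit upward force at B: δ_{BB} = L³/(3EI) = 170.7/EI.
Compatibility at B: δ_0 − R_B·δ_{BB} = 0, so R_B = 15074/170.7 = 88.32 kN.
Vertical equilibrium: R_A = ΣP − R_B = 193.6 − 88.32 = 105.3 kN.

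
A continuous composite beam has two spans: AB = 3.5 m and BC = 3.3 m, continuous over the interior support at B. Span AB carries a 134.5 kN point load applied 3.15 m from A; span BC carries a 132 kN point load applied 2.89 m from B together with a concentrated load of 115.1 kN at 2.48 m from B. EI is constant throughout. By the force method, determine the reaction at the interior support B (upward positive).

R_B = 198.5 kN

Insert a hinge at B; M_B is the redundant, and each span becomes simply supported.
End slopes at the hinge B, treating each span as simply supported:
  span AB: point load 134.5 at a = 3.15: Pab(L + a)/(6LEI) = 46.96/EI
  span BC: point load 132 at a = 2.89: Pab(L + b)/(6LEI) = 29.31/EI
  span BC: point load 115.1 at a = 2.48: Pab(L + b)/(6LEI) = 48.7/EI
  relative rotation θ_0 = (46.96 + 78.01)/EI = 125/EI
A unit hogging moment at B produces rotation L₁/(3EI) + L₂/(3EI) = 2.267/EI.
Compatibility: M_B·(L₁+L₂)/(3EI) = θ_0, giving M_B = 55.13 kN·m (hogging).
Span AB, ΣM about A with M_B applied at B: R_B^{AB}·3.5 = 423.7 + 55.13, so R_B^{AB} = 136.8 kN and R_A = 134.5 − 136.8 = -2.302 kN.
Span BC, ΣM about C: R_B^{BC}·3.3 = 148.5 + 55.13, so R_B^{BC} = 61.71 kN and R_C = 247.1 − 61.71 = 185.4 kN.
R_B = 136.8 + 61.71 = 198.5 kN.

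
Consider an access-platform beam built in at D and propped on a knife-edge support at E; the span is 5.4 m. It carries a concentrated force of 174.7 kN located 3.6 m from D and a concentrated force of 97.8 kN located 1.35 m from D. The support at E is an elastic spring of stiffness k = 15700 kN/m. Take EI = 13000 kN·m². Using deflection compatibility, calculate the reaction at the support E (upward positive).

Choose R_E as the redundant. The primary structure is the cantilever fixed at D.
Primary-structure tip deflection at E by superposition:
  point load 174.7 at a = 3.6: Pa²(3L − a)/(6EI) = 4755/EI
  point load 97.8 at a = 1.35: Pa²(3L − a)/(6EI) = 441.1/EI
  δ_0 = 5196/EI
Tip deflection under a unit load at E: L³/(3EI) = 52.49/EI.
With EI = 13000 kN·m²: δ_0 = 0.39968 m and δ_{EE} = 0.004038 m/kN.
Compatibility — the spring shortens by R_E/k under the reaction it provides: δ_0 − R_E·δ_{EE} = R_E/k. With 1/k = 0.000064 m/kN, R_E = δ_0 / (δ_{EE} + 1/k) = 0.39968 / (0.004038 + 0.000064) = 97.45 kN.

R_E = 97.45 kN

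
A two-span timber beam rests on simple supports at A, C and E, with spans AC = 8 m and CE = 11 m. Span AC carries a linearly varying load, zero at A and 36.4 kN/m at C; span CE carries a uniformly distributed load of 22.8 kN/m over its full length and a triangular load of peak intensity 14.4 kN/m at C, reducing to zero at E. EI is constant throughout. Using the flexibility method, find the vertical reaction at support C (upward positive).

R_C = 347 kN

Take M_C as the redundant. Released structure: two simple spans AC and CE with a hinge at C.
Discontinuity in slope at C on the released structure — sum the simple-span end rotations:
  span AC: triangular load, peak 36.4: w₀L³/(45EI) = 414.2/EI
  span CE: UDL 22.8: wL³/(24EI) = 1264/EI
  span CE: triangular load, peak 14.4: w₀L³/(45EI) = 425.9/EI
  relative rotation θ_0 = (414.2 + 1690)/EI = 2105/EI
A unit hogging moment at C produces rotation L₁/(3EI) + L₂/(3EI) = 6.333/EI.
Compatibility: M_C·(L₁+L₂)/(3EI) = θ_0, giving M_C = 332.3 kN·m (hogging).
Span AC, ΣM about A with M_C applied at C: R_C^{AC}·8 = 776.5 + 332.3, so R_C^{AC} = 138.6 kN and R_A = 145.6 − 138.6 = 6.997 kN.
Span CE, ΣM about E: R_C^{CE}·11 = 1960 + 332.3, so R_C^{CE} = 208.4 kN and R_E = 330 − 208.4 = 121.6 kN.
R_C = 138.6 + 208.4 = 347 kN.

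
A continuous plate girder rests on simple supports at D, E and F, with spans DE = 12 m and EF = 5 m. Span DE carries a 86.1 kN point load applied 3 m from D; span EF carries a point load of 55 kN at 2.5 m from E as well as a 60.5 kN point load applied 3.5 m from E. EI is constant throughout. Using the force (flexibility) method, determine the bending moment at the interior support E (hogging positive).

Insert a hinge at E; M_E is the redundant, and each span becomes simply supported.
End slopes at the hinge E, treating each span as simply supported:
  span DE: point load 86.1 at a = 3: Pab(L + a)/(6LEI) = 484.3/EI
  span EF: point load 55 at a = 2.5: Pab(L + b)/(6LEI) = 85.94/EI
  span EF: point load 60.5 at a = 3.5: Pab(L + b)/(6LEI) = 68.82/EI
  relative rotation θ_0 = (484.3 + 154.8)/EI = 639.1/EI
A unit hogging moment at E produces rotation L₁/(3EI) + L₂/(3EI) = 5.667/EI.
Compatibility: M_E·(L₁+L₂)/(3EI) = θ_0, giving M_E = 112.8 kN·m (hogging).

M_E = 112.8 kN·m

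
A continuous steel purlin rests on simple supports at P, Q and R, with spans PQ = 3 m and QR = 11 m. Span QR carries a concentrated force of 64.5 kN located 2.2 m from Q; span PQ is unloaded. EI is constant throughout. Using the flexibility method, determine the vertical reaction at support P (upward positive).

Insert a hinge at Q; M_Q is the redundant, and each span becomes simply supported.
Rotations at Q on the released spans (each span's end-slope, ×1/EI):
  span QR: point load 64.5 at a = 2.2: Pab(L + b)/(6LEI) = 374.6/EI
  relative rotation θ_0 = (0 + 374.6)/EI = 374.6/EI
A unit hogging moment at Q produces rotation L₁/(3EI) + L₂/(3EI) = 4.667/EI.
Compatibility: M_Q·(L₁+L₂)/(3EI) = θ_0, giving M_Q = 80.27 kN·m (hogging).
Span PQ, ΣM about P with M_Q applied at Q: R_Q^{PQ}·3 = 0 + 80.27, so R_Q^{PQ} = 26.76 kN and R_P = 0 − 26.76 = -26.76 kN.

R_P = -26.76 kN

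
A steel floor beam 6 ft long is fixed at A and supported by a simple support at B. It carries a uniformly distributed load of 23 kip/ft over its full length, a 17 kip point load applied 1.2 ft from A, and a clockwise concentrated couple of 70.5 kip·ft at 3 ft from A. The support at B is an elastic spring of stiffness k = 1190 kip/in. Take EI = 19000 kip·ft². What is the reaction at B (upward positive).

Remove the prop at B; the released (primary) structure is a cantilever built in at A.
Downward deflection at the released point B due to the loads:
  UDL 23: wL⁴/(8EI) = 3726/EI
  point load 17 at a = 1.2: Pa²(3L − a)/(6EI) = 68.54/EI
  clockwise couple 70.5 at a = 3: M₀a(2L − a)/(2EI) = 951.8/EI
  δ_0 = 4746/EI
Flexibility coefficient — unit upward force at B: δ_{BB} = L³/(3EI) = 72/EI.
With EI = 19000 kip·ft²: δ_0 = 0.2498 ft and δ_{BB} = 0.003789 ft/kip.
Compatibility — the spring shortens by R_B/k under the reaction it provides: δ_0 − R_B·δ_{BB} = R_B/k. With 1/k = 1/(1190×12) ft/kip = 0.00007 ft/kip, R_B = δ_0 / (δ_{BB} + 1/k) = 0.2498 / (0.003789 + 0.00007) = 64.72 kip.

R_B = 64.72 kip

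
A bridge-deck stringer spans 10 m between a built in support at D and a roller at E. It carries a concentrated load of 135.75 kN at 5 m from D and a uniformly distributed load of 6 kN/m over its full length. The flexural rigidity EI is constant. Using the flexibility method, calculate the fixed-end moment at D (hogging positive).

Remove the prop at E; the released (primary) structure is a cantilever built in at D.
Free-end deflection of the primary structure under the applied loading (downward +):
  point load 135.75 at a = 5: Pa²(3L − a)/(6EI) = 14141/EI
  UDL 6: wL⁴/(8EI) = 7500/EI
  δ_0 = 21641/EI
Tip deflection under a unit load at E: L³/(3EI) = 333.3/EI.
Compatibility at E: δ_0 − R_E·δ_{EE} = 0, so R_E = 21641/333.3 = 64.92 kN.
Moment equilibrium about D: M_D = Σ(load moments about D) − R_E·L = 978.8 − 64.92×10 = 329.5 kN·m.

M_D = 329.5 kN·m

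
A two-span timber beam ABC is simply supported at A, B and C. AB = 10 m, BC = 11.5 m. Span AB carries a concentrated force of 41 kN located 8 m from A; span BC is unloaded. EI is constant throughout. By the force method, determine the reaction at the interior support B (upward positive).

Take M_B as the redundant. Released structure: two simple spans AB and BC with a hinge at B.
End slopes at the hinge B, treating each span as simply supported:
  span AB: point load 41 at a = 8: Pab(L + a)/(6LEI) = 196.8/EI
  relative rotation θ_0 = (196.8 + 0)/EI = 196.8/EI
A unit hogging moment at B produces rotation L₁/(3EI) + L₂/(3EI) = 7.167/EI.
Slope continuity at B: θ_0 = M_B·7.167/EI, so M_B = 196.8/7.167 = 27.46 kN·m (hogging).
Span AB, ΣM about A with M_B applied at B: R_B^{AB}·10 = 328 + 27.46, so R_B^{AB} = 35.55 kN and R_A = 41 − 35.55 = 5.454 kN.
Span BC, ΣM about C: R_B^{BC}·11.5 = 0 + 27.46, so R_B^{BC} = 2.388 kN and R_C = 0 − 2.388 = -2.388 kN.
R_B = 35.55 + 2.388 = 37.93 kN.

R_B = 37.93 kN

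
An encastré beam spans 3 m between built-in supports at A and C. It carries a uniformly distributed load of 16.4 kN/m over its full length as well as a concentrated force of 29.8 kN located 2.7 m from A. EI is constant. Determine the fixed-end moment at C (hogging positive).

Take the two fixed-end moments M_A, M_C as redundants; the released structure is the simple span AC.
On the primary (simply-supported) span, the end slopes from the loading are:
  at A: UDL 16.4: wL³/(24EI) = 18.45/EI
  at C: UDL 16.4: wL³/(24EI) = 18.45/EI
  at A: point load 29.8 at a = 2.7: Pab(L + b)/(6LEI) = 4.425/EI
  at C: point load 29.8 at a = 2.7: Pab(L + a)/(6LEI) = 7.644/EI
  θ_A0 = 22.88/EI,  θ_C0 = 26.09/EI
Flexibility coefficients: a unit moment at one end gives L/(3EI) there and L/(6EI) at the far end, so f₁₁ = f₂₂ = 1/EI and f₁₂ = f₂₁ = 0.5/EI.
Compatibility — zero rotation at each built-in end:
  1 M_A + 0.5 M_C = 22.88
  0.5 M_A + 1 M_C = 26.09
Solving the pair gives M_A = 13.1 kN·m and M_C = 19.54 kN·m (hogging).

M_C = 19.54 kN·m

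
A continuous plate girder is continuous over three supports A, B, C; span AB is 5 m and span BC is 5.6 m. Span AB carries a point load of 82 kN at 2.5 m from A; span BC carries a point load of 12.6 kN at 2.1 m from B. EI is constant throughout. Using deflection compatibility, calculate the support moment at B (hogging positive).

M_B = 43.36 kN·m

Insert a hinge at B; M_B is the redundant, and each span becomes simply supported.
Discontinuity in slope at B on the released structure — sum the simple-span end rotations:
  span AB: point load 82 at a = 2.5: Pab(L + a)/(6LEI) = 128.1/EI
  span BC: point load 12.6 at a = 2.1: Pab(L + b)/(6LEI) = 25.08/EI
  relative rotation θ_0 = (128.1 + 25.08)/EI = 153.2/EI
A unit hogging moment at B produces rotation L₁/(3EI) + L₂/(3EI) = 3.533/EI.
Slope continuity at B: θ_0 = M_B·3.533/EI, so M_B = 153.2/3.533 = 43.36 kN·m (hogging).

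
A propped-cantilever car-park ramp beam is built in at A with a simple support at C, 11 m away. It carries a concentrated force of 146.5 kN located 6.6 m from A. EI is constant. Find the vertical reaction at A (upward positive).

R_A = 83.21 kN

Release the roller at C. Primary structure: cantilever fixed at A.
Primary-structure tip deflection at C by superposition:
  point load 146.5 at a = 6.6: Pa²(3L − a)/(6EI) = 28079/EI
Flexibility coefficient — unit upward force at C: δ_{CC} = L³/(3EI) = 443.7/EI.
The prop prevents deflection at C: R_C = δ_0/δ_{CC} = 28079/443.7 = 63.29 kN.
Vertical equilibrium: R_A = ΣP − R_C = 146.5 − 63.29 = 83.21 kN.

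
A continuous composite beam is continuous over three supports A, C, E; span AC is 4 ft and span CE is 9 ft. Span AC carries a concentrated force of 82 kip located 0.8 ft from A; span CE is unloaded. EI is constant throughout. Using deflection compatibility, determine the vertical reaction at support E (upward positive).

Take M_C as the redundant. Released structure: two simple spans AC and CE with a hinge at C.
Discontinuity in slope at C on the released structure — sum the simple-span end rotations:
  span AC: point load 82 at a = 0.8: Pab(L + a)/(6LEI) = 41.98/EI
  relative rotation θ_0 = (41.98 + 0)/EI = 41.98/EI
A unit hogging moment at C produces rotation L₁/(3EI) + L₂/(3EI) = 4.333/EI.
Compatibility: M_C·(L₁+L₂)/(3EI) = θ_0, giving M_C = 9.689 kip·ft (hogging).
Span CE, ΣM about E: R_C^{CE}·9 = 0 + 9.689, so R_C^{CE} = 1.077 kip and R_E = 0 − 1.077 = -1.077 kip.

R_E = -1.077 kip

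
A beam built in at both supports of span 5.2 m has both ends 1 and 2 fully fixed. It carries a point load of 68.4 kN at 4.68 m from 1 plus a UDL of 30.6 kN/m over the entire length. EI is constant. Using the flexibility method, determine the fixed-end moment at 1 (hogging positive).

Release both end moments; the primary structure is a simply-supported span 12 with redundants M_1 and M_2.
Simple-span end rotations at 1 and 2 under the given loads:
  at 1: point load 68.4 at a = 4.68: Pab(L + b)/(6LEI) = 30.52/EI
  at 2: point load 68.4 at a = 4.68: Pab(L + a)/(6LEI) = 52.71/EI
  at 1: UDL 30.6: wL³/(24EI) = 179.3/EI
  at 2: UDL 30.6: wL³/(24EI) = 179.3/EI
  θ_10 = 209.8/EI,  θ_20 = 232/EI
Flexibility coefficients: a unit moment at one end gives L/(3EI) there and L/(6EI) at the far end, so f₁₁ = f₂₂ = 1.733/EI and f₁₂ = f₂₁ = 0.8667/EI.
Compatibility — zero rotation at each built-in end:
  1.733 M_1 + 0.8667 M_2 = 209.8
  0.8667 M_1 + 1.733 M_2 = 232
Solving the pair gives M_1 = 72.15 kN·m and M_2 = 97.76 kN·m (hogging).

M_1 = 72.15 kN·m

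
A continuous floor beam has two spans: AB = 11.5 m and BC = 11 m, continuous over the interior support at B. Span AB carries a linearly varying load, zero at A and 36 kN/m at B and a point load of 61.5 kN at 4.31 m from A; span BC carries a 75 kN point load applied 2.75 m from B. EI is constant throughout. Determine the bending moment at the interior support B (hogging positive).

M_B = 286.6 kN·m

Take M_B as the redundant. Released structure: two simple spans AB and BC with a hinge at B.
End slopes at the hinge B, treating each span as simply supported:
  span AB: triangular load, peak 36: w₀L³/(45EI) = 1217/EI
  span AB: point load 61.5 at a = 4.31: Pab(L + a)/(6LEI) = 436.7/EI
  span BC: point load 75 at a = 2.75: Pab(L + b)/(6LEI) = 496.3/EI
  relative rotation θ_0 = (1653 + 496.3)/EI = 2150/EI
A unit hogging moment at B produces rotation L₁/(3EI) + L₂/(3EI) = 7.5/EI.
Slope continuity at B: θ_0 = M_B·7.5/EI, so M_B = 2150/7.5 = 286.6 kN·m (hogging).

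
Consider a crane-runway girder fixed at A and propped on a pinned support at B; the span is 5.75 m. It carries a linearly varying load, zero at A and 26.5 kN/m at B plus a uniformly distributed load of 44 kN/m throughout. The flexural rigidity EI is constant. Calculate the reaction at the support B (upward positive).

R_B = 136.8 kN

Take the reaction at B as the redundant and release it; the primary structure is a cantilever fixed at A.
Primary-structure tip deflection at B by superposition:
  triangular load, peak 26.5 at the free end: 11w₀L⁴/(120EI) = 2655/EI
  UDL 44: wL⁴/(8EI) = 6012/EI
  δ_0 = 8668/EI
Flexibility coefficient — unit upward force at B: δ_{BB} = L³/(3EI) = 63.37/EI.
Compatibility at B: δ_0 − R_B·δ_{BB} = 0, so R_B = 8668/63.37 = 136.8 kN.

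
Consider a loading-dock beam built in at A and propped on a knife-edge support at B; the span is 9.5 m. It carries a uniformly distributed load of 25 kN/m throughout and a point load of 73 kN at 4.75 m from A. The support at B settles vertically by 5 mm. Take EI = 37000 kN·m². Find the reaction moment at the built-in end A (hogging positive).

M_A = 418.2 kN·m

Choose R_B as the redundant. The primary structure is the cantilever fixed at A.
Downward deflection at the released point B due to the loads:
  UDL 25: wL⁴/(8EI) = 25453/EI
  point load 73 at a = 4.75: Pa²(3L − a)/(6EI) = 6520/EI
  δ_0 = 31973/EI
Tip deflection under a unit load at B: L³/(3EI) = 285.8/EI.
With EI = 37000 kN·m²: δ_0 = 0.86413 m and δ_{BB} = 0.007724 m/kN.
Compatibility — the beam at B must follow the support down by 0.005 m: δ_0 − R_B·δ_{BB} = 0.005, so R_B = (0.86413 − 0.005)/0.007724 = 111.2 kN.
Moment equilibrium about A: M_A = Σ(load moments about A) − R_B·L = 1475 − 111.2×9.5 = 418.2 kN·m.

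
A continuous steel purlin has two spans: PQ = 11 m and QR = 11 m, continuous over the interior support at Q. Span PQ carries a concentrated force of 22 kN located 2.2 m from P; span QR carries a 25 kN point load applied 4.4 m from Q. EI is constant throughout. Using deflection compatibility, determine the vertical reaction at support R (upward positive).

R_R = 6.544 kN

Take M_Q as the redundant. Released structure: two simple spans PQ and QR with a hinge at Q.
Discontinuity in slope at Q on the released structure — sum the simple-span end rotations:
  span PQ: point load 22 at a = 2.2: Pab(L + a)/(6LEI) = 85.18/EI
  span QR: point load 25 at a = 4.4: Pab(L + b)/(6LEI) = 193.6/EI
  relative rotation θ_0 = (85.18 + 193.6)/EI = 278.8/EI
A unit hogging moment at Q produces rotation L₁/(3EI) + L₂/(3EI) = 7.333/EI.
Compatibility: M_Q·(L₁+L₂)/(3EI) = θ_0, giving M_Q = 38.02 kN·m (hogging).
Span QR, ΣM about R: R_Q^{QR}·11 = 165 + 38.02, so R_Q^{QR} = 18.46 kN and R_R = 25 − 18.46 = 6.544 kN.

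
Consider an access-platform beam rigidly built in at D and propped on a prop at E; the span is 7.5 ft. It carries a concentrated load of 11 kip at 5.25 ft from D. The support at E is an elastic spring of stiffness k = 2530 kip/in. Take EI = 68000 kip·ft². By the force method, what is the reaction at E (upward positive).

R_E = 6.101 kip

Remove the prop at E; the released (primary) structure is a cantilever built in at D.
Downward deflection at the released point E due to the loads:
  point load 11 at a = 5.25: Pa²(3L − a)/(6EI) = 871.7/EI
Tip deflection under a unit load at E: L³/(3EI) = 140.6/EI.
With EI = 68000 kip·ft²: δ_0 = 0.012819 ft and δ_{EE} = 0.002068 ft/kip.
Compatibility — the spring shortens by R_E/k under the reaction it provides: δ_0 − R_E·δ_{EE} = R_E/k. With 1/k = 1/(2530×12) ft/kip = 0.000033 ft/kip, R_E = δ_0 / (δ_{EE} + 1/k) = 0.012819 / (0.002068 + 0.000033) = 6.101 kip.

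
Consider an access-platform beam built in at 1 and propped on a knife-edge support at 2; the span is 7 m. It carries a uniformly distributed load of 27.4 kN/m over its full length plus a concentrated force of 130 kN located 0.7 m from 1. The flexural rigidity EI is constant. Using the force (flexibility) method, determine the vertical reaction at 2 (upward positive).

Release the roller at 2. Primary structure: cantilever fixed at 1.
Primary-structure tip deflection at 2 by superposition:
  UDL 27.4: wL⁴/(8EI) = 8223/EI
  point load 130 at a = 0.7: Pa²(3L − a)/(6EI) = 215.5/EI
  δ_0 = 8439/EI
Flexibility coefficient — unit upward force at 2: δ_{22} = L³/(3EI) = 114.3/EI.
The prop prevents deflection at 2: R_2 = δ_0/δ_{22} = 8439/114.3 = 73.81 kN.

R_2 = 73.81 kN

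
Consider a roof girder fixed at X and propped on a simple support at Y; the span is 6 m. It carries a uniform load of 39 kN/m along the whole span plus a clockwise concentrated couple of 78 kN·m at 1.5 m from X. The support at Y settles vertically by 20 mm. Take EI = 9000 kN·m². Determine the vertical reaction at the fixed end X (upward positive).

R_X = 140.2 kN

Take the reaction at Y as the redundant and release it; the primary structure is a cantilever fixed at X.
Primary-structure tip deflection at Y by superposition:
  UDL 39: wL⁴/(8EI) = 6318/EI
  clockwise couple 78 at a = 1.5: M₀a(2L − a)/(2EI) = 614.2/EI
  δ_0 = 6932/EI
Flexibility coefficient — unit upward force at Y: δ_{YY} = L³/(3EI) = 72/EI.
With EI = 9000 kN·m²: δ_0 = 0.77025 m and δ_{YY} = 0.008 m/kN.
Compatibility — the beam at Y must follow the support down by 0.02 m: δ_0 − R_Y·δ_{YY} = 0.02, so R_Y = (0.77025 − 0.02)/0.008 = 93.78 kN.
Vertical equilibrium: R_X = ΣP − R_Y = 234 − 93.78 = 140.2 kN.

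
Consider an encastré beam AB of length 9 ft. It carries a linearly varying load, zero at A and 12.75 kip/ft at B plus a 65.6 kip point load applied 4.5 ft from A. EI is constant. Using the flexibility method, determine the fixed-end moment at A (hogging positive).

Take the two fixed-end moments M_A, M_B as redundants; the released structure is the simple span AB.
End rotations of the released simple span under the applied load (×1/EI):
  at A: triangular load, peak 12.75: 7w₀L³/(360EI) = 180.7/EI
  at B: triangular load, peak 12.75: w₀L³/(45EI) = 206.6/EI
  at A: point load 65.6 at a = 4.5: Pab(L + b)/(6LEI) = 332.1/EI
  at B: point load 65.6 at a = 4.5: Pab(L + a)/(6LEI) = 332.1/EI
  θ_A0 = 512.8/EI,  θ_B0 = 538.6/EI
Flexibility coefficients: a unit moment at one end gives L/(3EI) there and L/(6EI) at the far end, so f₁₁ = f₂₂ = 3/EI and f₁₂ = f₂₁ = 1.5/EI.
Compatibility — zero rotation at each built-in end:
  3 M_A + 1.5 M_B = 512.8
  1.5 M_A + 3 M_B = 538.6
Solving the pair gives M_A = 108.2 kip·ft and M_B = 125.4 kip·ft (hogging).

M_A = 108.2 kip·ft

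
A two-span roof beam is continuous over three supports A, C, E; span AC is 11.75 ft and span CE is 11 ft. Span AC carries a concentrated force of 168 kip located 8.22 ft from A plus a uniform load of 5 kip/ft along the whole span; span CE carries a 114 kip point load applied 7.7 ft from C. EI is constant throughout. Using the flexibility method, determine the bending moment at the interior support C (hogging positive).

Insert a hinge at C; M_C is the redundant, and each span becomes simply supported.
Rotations at C on the released spans (each span's end-slope, ×1/EI):
  span AC: point load 168 at a = 8.22: Pab(L + a)/(6LEI) = 1381/EI
  span AC: UDL 5: wL³/(24EI) = 338/EI
  span CE: point load 114 at a = 7.7: Pab(L + b)/(6LEI) = 627.6/EI
  relative rotation θ_0 = (1719 + 627.6)/EI = 2346/EI
A unit hogging moment at C produces rotation L₁/(3EI) + L₂/(3EI) = 7.583/EI.
Slope continuity at C: θ_0 = M_C·7.583/EI, so M_C = 2346/7.583 = 309.4 kip·ft (hogging).

M_C = 309.4 kip·ft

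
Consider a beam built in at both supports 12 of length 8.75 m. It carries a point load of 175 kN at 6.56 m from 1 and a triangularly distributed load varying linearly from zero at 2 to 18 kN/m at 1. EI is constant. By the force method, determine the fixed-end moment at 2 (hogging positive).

M_2 = 261.4 kN·m

Take the two fixed-end moments M_1, M_2 as redundants; the released structure is the simple span 12.
Simple-span end rotations at 1 and 2 under the given loads:
  at 1: point load 175 at a = 6.56: Pab(L + b)/(6LEI) = 523.9/EI
  at 2: point load 175 at a = 6.56: Pab(L + a)/(6LEI) = 733.2/EI
  at 1: triangular load, peak 18: w₀L³/(45EI) = 268/EI
  at 2: triangular load, peak 18: 7w₀L³/(360EI) = 234.5/EI
  θ_10 = 791.9/EI,  θ_20 = 967.6/EI
Flexibility coefficients: a unit moment at one end gives L/(3EI) there and L/(6EI) at the far end, so f₁₁ = f₂₂ = 2.917/EI and f₁₂ = f₂₁ = 1.458/EI.
Compatibility — zero rotation at each built-in end:
  2.917 M_1 + 1.458 M_2 = 791.9
  1.458 M_1 + 2.917 M_2 = 967.6
Solving the pair gives M_1 = 140.8 kN·m and M_2 = 261.4 kN·m (hogging).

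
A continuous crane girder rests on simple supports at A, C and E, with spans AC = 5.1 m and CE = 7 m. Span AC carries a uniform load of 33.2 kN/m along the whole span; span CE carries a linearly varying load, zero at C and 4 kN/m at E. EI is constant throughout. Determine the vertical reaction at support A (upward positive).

Release continuity at C by inserting a hinge; the redundant is the internal moment M_C. The primary structure is two simply-supported spans AC and CE.
End slopes at the hinge C, treating each span as simply supported:
  span AC: UDL 33.2: wL³/(24EI) = 183.5/EI
  span CE: triangular load, peak 4: 7w₀L³/(360EI) = 26.68/EI
  relative rotation θ_0 = (183.5 + 26.68)/EI = 210.2/EI
A unit hogging moment at C produces rotation L₁/(3EI) + L₂/(3EI) = 4.033/EI.
Slope continuity at C: θ_0 = M_C·4.033/EI, so M_C = 210.2/4.033 = 52.11 kN·m (hogging).
Span AC, ΣM about A with M_C applied at C: R_C^{AC}·5.1 = 431.8 + 52.11, so R_C^{AC} = 94.88 kN and R_A = 169.3 − 94.88 = 74.44 kN.

R_A = 74.44 kN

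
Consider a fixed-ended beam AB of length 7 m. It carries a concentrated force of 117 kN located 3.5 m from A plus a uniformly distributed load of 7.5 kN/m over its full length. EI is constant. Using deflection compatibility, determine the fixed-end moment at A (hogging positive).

Take the two fixed-end moments M_A, M_B as redundants; the released structure is the simple span AB.
Simple-span end rotations at A and B under the given loads:
  at A: point load 117 at a = 3.5: Pab(L + b)/(6LEI) = 358.3/EI
  at B: point load 117 at a = 3.5: Pab(L + a)/(6LEI) = 358.3/EI
  at A: UDL 7.5: wL³/(24EI) = 107.2/EI
  at B: UDL 7.5: wL³/(24EI) = 107.2/EI
  θ_A0 = 465.5/EI,  θ_B0 = 465.5/EI
Flexibility coefficients: a unit moment at one end gives L/(3EI) there and L/(6EI) at the far end, so f₁₁ = f₂₂ = 2.333/EI and f₁₂ = f₂₁ = 1.167/EI.
Compatibility — zero rotation at each built-in end:
  2.333 M_A + 1.167 M_B = 465.5
  1.167 M_A + 2.333 M_B = 465.5
Solving the pair gives M_A = 133 kN·m and M_B = 133 kN·m (hogging).

M_A = 133 kN·m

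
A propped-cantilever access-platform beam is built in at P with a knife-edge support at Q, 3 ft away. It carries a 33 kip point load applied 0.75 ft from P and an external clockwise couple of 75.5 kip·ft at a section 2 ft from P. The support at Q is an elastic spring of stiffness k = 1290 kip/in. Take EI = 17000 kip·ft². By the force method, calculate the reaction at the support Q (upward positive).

Remove the prop at Q; the released (primary) structure is a cantilever built in at P.
Downward deflection at the released point Q due to the loads:
  point load 33 at a = 0.75: Pa²(3L − a)/(6EI) = 25.52/EI
  clockwise couple 75.5 at a = 2: M₀a(2L − a)/(2EI) = 302/EI
  δ_0 = 327.5/EI
Flexibility coefficient — unit upward force at Q: δ_{QQ} = L³/(3EI) = 9/EI.
With EI = 17000 kip·ft²: δ_0 = 0.019266 ft and δ_{QQ} = 0.000529 ft/kip.
Compatibility — the spring shortens by R_Q/k under the reaction it provides: δ_0 − R_Q·δ_{QQ} = R_Q/k. With 1/k = 1/(1290×12) ft/kip = 0.000065 ft/kip, R_Q = δ_0 / (δ_{QQ} + 1/k) = 0.019266 / (0.000529 + 0.000065) = 32.43 kip.

R_Q = 32.43 kip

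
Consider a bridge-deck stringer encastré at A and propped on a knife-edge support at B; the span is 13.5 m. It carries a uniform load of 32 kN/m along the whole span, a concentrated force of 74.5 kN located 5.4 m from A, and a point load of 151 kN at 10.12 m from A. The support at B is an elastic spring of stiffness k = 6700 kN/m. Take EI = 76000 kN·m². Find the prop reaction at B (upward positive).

Choose R_B as the redundant. The primary structure is the cantilever fixed at A.
Downward deflection at the released point B due to the loads:
  UDL 32: wL⁴/(8EI) = 132860/EI
  point load 74.5 at a = 5.4: Pa²(3L − a)/(6EI) = 12709/EI
  point load 151 at a = 10.12: Pa²(3L − a)/(6EI) = 78302/EI
  δ_0 = 223871/EI
Tip deflection under a unit load at B: L³/(3EI) = 820.1/EI.
With EI = 76000 kN·m²: δ_0 = 2.9457 m and δ_{BB} = 0.010791 m/kN.
Compatibility — the spring shortens by R_B/k under the reaction it provides: δ_0 − R_B·δ_{BB} = R_B/k. With 1/k = 0.000149 m/kN, R_B = δ_0 / (δ_{BB} + 1/k) = 2.9457 / (0.010791 + 0.000149) = 269.2 kN.

R_B = 269.2 kN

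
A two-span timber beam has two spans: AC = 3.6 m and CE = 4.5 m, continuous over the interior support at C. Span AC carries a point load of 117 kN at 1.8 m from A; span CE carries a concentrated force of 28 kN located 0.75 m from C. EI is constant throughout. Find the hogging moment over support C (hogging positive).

Take M_C as the redundant. Released structure: two simple spans AC and CE with a hinge at C.
End slopes at the hinge C, treating each span as simply supported:
  span AC: point load 117 at a = 1.8: Pab(L + a)/(6LEI) = 94.77/EI
  span CE: point load 28 at a = 0.75: Pab(L + b)/(6LEI) = 24.06/EI
  relative rotation θ_0 = (94.77 + 24.06)/EI = 118.8/EI
A unit hogging moment at C produces rotation L₁/(3EI) + L₂/(3EI) = 2.7/EI.
Slope continuity at C: θ_0 = M_C·2.7/EI, so M_C = 118.8/2.7 = 44.01 kN·m (hogging).

M_C = 44.01 kN·m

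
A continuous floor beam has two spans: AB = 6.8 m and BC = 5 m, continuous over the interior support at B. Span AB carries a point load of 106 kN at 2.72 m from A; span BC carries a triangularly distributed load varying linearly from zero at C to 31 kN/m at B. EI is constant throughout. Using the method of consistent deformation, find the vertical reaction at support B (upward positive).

R_B = 125.9 kN

Insert a hinge at B; M_B is the redundant, and each span becomes simply supported.
End slopes at the hinge B, treating each span as simply supported:
  span AB: point load 106 at a = 2.72: Pab(L + a)/(6LEI) = 274.5/EI
  span BC: triangular load, peak 31: w₀L³/(45EI) = 86.11/EI
  relative rotation θ_0 = (274.5 + 86.11)/EI = 360.6/EI
A unit hogging moment at B produces rotation L₁/(3EI) + L₂/(3EI) = 3.933/EI.
Compatibility: M_B·(L₁+L₂)/(3EI) = θ_0, giving M_B = 91.68 kN·m (hogging).
Span AB, ΣM about A with M_B applied at B: R_B^{AB}·6.8 = 288.3 + 91.68, so R_B^{AB} = 55.88 kN and R_A = 106 − 55.88 = 50.12 kN.
Span BC, ΣM about C: R_B^{BC}·5 = 258.3 + 91.68, so R_B^{BC} = 70 kN and R_C = 77.5 − 70 = 7.498 kN.
R_B = 55.88 + 70 = 125.9 kN.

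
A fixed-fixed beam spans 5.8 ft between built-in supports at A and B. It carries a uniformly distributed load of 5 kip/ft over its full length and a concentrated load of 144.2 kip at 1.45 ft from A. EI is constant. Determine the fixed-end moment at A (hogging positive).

M_A = 131.6 kip·ft

Take the two fixed-end moments M_A, M_B as redundants; the released structure is the simple span AB.
On the primary (simply-supported) span, the end slopes from the loading are:
  at A: UDL 5: wL³/(24EI) = 40.65/EI
  at B: UDL 5: wL³/(24EI) = 40.65/EI
  at A: point load 144.2 at a = 1.45: Pab(L + b)/(6LEI) = 265.3/EI
  at B: point load 144.2 at a = 1.45: Pab(L + a)/(6LEI) = 189.5/EI
  θ_A0 = 305.9/EI,  θ_B0 = 230.1/EI
Flexibility coefficients: a unit moment at one end gives L/(3EI) there and L/(6EI) at the far end, so f₁₁ = f₂₂ = 1.933/EI and f₁₂ = f₂₁ = 0.9667/EI.
Compatibility — zero rotation at each built-in end:
  1.933 M_A + 0.9667 M_B = 305.9
  0.9667 M_A + 1.933 M_B = 230.1
Solving the pair gives M_A = 131.6 kip·ft and M_B = 53.22 kip·ft (hogging).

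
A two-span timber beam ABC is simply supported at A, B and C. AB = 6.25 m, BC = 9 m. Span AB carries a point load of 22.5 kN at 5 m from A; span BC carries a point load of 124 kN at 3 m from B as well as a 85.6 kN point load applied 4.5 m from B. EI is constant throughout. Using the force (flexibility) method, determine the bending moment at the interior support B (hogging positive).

M_B = 215.5 kN·m

Take M_B as the redundant. Released structure: two simple spans AB and BC with a hinge at B.
Discontinuity in slope at B on the released structure — sum the simple-span end rotations:
  span AB: point load 22.5 at a = 5: Pab(L + a)/(6LEI) = 42.19/EI
  span BC: point load 124 at a = 3: Pab(L + b)/(6LEI) = 620/EI
  span BC: point load 85.6 at a = 4.5: Pab(L + b)/(6LEI) = 433.4/EI
  relative rotation θ_0 = (42.19 + 1053)/EI = 1096/EI
A unit hogging moment at B produces rotation L₁/(3EI) + L₂/(3EI) = 5.083/EI.
Compatibility: M_B·(L₁+L₂)/(3EI) = θ_0, giving M_B = 215.5 kN·m (hogging).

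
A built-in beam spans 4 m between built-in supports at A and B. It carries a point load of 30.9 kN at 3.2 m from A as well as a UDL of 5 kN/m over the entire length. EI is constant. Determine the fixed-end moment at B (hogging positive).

M_B = 22.49 kN·m

Release both end moments; the primary structure is a simply-supported span AB with redundants M_A and M_B.
On the primary (simply-supported) span, the end slopes from the loading are:
  at A: point load 30.9 at a = 3.2: Pab(L + b)/(6LEI) = 15.82/EI
  at B: point load 30.9 at a = 3.2: Pab(L + a)/(6LEI) = 23.73/EI
  at A: UDL 5: wL³/(24EI) = 13.33/EI
  at B: UDL 5: wL³/(24EI) = 13.33/EI
  θ_A0 = 29.15/EI,  θ_B0 = 37.06/EI
Flexibility coefficients: a unit moment at one end gives L/(3EI) there and L/(6EI) at the far end, so f₁₁ = f₂₂ = 1.333/EI and f₁₂ = f₂₁ = 0.6667/EI.
Compatibility — zero rotation at each built-in end:
  1.333 M_A + 0.6667 M_B = 29.15
  0.6667 M_A + 1.333 M_B = 37.06
Solving the pair gives M_A = 10.62 kN·m and M_B = 22.49 kN·m (hogging).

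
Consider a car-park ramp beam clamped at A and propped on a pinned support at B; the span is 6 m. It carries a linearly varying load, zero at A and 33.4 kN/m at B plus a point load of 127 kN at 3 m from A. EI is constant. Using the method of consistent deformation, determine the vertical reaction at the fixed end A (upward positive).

Remove the prop at B; the released (primary) structure is a cantilever built in at A.
Deflection at B on the released cantilever, summing each load's contribution:
  triangular load, peak 33.4 at the free end: 11w₀L⁴/(120EI) = 3968/EI
  point load 127 at a = 3: Pa²(3L − a)/(6EI) = 2858/EI
  δ_0 = 6825/EI
Tip deflection under a unit load at B: L³/(3EI) = 72/EI.
Compatibility at B: δ_0 − R_B·δ_{BB} = 0, so R_B = 6825/72 = 94.8 kN.
Vertical equilibrium: R_A = ΣP − R_B = 227.2 − 94.8 = 132.4 kN.

R_A = 132.4 kN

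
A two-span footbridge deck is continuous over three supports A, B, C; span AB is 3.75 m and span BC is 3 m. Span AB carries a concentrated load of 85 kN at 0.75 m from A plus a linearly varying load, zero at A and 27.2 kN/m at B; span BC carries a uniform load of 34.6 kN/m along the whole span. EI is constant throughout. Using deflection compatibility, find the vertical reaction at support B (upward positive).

R_B = 132 kN

Release continuity at B by inserting a hinge; the redundant is the internal moment M_B. The primary structure is two simply-supported spans AB and BC.
Discontinuity in slope at B on the released structure — sum the simple-span end rotations:
  span AB: point load 85 at a = 0.75: Pab(L + a)/(6LEI) = 38.25/EI
  span AB: triangular load, peak 27.2: w₀L³/(45EI) = 31.88/EI
  span BC: UDL 34.6: wL³/(24EI) = 38.92/EI
  relative rotation θ_0 = (70.12 + 38.92)/EI = 109/EI
A unit hogging moment at B produces rotation L₁/(3EI) + L₂/(3EI) = 2.25/EI.
Compatibility: M_B·(L₁+L₂)/(3EI) = θ_0, giving M_B = 48.47 kN·m (hogging).
Span AB, ΣM about A with M_B applied at B: R_B^{AB}·3.75 = 191.2 + 48.47, so R_B^{AB} = 63.92 kN and R_A = 136 − 63.92 = 72.08 kN.
Span BC, ΣM about C: R_B^{BC}·3 = 155.7 + 48.47, so R_B^{BC} = 68.06 kN and R_C = 103.8 − 68.06 = 35.74 kN.
R_B = 63.92 + 68.06 = 132 kN.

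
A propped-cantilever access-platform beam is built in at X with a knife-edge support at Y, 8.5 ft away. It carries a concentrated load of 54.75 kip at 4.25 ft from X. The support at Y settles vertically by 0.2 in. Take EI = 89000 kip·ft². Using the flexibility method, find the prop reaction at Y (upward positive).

R_Y = 9.863 kip

Remove the prop at Y; the released (primary) structure is a cantilever built in at X.
Free-end deflection of the primary structure under the applied loading (downward +):
  point load 54.75 at a = 4.25: Pa²(3L − a)/(6EI) = 3502/EI
Flexibility coefficient — unit upward force at Y: δ_{YY} = L³/(3EI) = 204.7/EI.
With EI = 89000 kip·ft²: δ_0 = 0.039353 ft and δ_{YY} = 0.0023 ft/kip.
Compatibility — the beam at Y must follow the support down by 0.01667 ft: δ_0 − R_Y·δ_{YY} = 0.01667, so R_Y = (0.039353 − 0.01667)/0.0023 = 9.863 kip.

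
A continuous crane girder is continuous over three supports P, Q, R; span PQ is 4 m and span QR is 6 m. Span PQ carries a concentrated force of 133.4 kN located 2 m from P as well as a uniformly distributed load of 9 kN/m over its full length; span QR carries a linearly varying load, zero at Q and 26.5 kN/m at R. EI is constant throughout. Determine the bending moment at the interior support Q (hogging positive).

Release continuity at Q by inserting a hinge; the redundant is the internal moment M_Q. The primary structure is two simply-supported spans PQ and QR.
Discontinuity in slope at Q on the released structure — sum the simple-span end rotations:
  span PQ: point load 133.4 at a = 2: Pab(L + a)/(6LEI) = 133.4/EI
  span PQ: UDL 9: wL³/(24EI) = 24/EI
  span QR: triangular load, peak 26.5: 7w₀L³/(360EI) = 111.3/EI
  relative rotation θ_0 = (157.4 + 111.3)/EI = 268.7/EI
A unit hogging moment at Q produces rotation L₁/(3EI) + L₂/(3EI) = 3.333/EI.
Compatibility: M_Q·(L₁+L₂)/(3EI) = θ_0, giving M_Q = 80.61 kN·m (hogging).

M_Q = 80.61 kN·m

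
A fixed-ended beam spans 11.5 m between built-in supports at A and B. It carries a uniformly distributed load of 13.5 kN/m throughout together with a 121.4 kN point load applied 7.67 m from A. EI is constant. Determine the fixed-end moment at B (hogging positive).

Release both end moments; the primary structure is a simply-supported span AB with redundants M_A and M_B.
On the primary (simply-supported) span, the end slopes from the loading are:
  at A: UDL 13.5: wL³/(24EI) = 855.5/EI
  at B: UDL 13.5: wL³/(24EI) = 855.5/EI
  at A: point load 121.4 at a = 7.67: Pab(L + b)/(6LEI) = 792.3/EI
  at B: point load 121.4 at a = 7.67: Pab(L + a)/(6LEI) = 990.8/EI
  θ_A0 = 1648/EI,  θ_B0 = 1846/EI
Flexibility coefficients: a unit moment at one end gives L/(3EI) there and L/(6EI) at the far end, so f₁₁ = f₂₂ = 3.833/EI and f₁₂ = f₂₁ = 1.917/EI.
Compatibility — zero rotation at each built-in end:
  3.833 M_A + 1.917 M_B = 1648
  1.917 M_A + 3.833 M_B = 1846
Solving the pair gives M_A = 252.1 kN·m and M_B = 355.6 kN·m (hogging).

M_B = 355.6 kN·m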